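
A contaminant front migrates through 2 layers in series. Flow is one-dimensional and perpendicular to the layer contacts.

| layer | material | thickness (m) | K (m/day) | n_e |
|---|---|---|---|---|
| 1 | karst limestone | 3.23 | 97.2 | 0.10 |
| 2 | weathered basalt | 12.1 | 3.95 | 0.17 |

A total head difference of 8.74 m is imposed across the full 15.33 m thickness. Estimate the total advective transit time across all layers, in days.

0.843

With flow normal to the layers, continuity requires the same specific discharge q through every layer.
Σ(b_i/K_i) = 3.23/97.2 + 12.1/3.95 = 3.097 d.
q = Δh / Σ(b_i/K_i) = 8.74 / 3.097 = 2.823 m/day.
In each layer the seepage velocity is v_i = q/n_i, so the layer transit time is t_i = b_i·n_i / q:
  layer 1 (karst limestone): t_1 = 3.23 × 0.10 / 2.823 = 0.1144 d
  layer 2 (weathered basalt): t_2 = 12.1 × 0.17 / 2.823 = 0.7288 d
Total t = Σ t_i = 0.8432 days.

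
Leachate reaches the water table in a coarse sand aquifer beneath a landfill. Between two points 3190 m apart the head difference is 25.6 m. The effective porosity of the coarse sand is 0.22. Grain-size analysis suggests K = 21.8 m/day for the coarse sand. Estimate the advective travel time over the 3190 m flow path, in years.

11.0

Hydraulic gradient i = Δh / L = 25.6 / 3190 = 0.008025.
Darcy flux q = K · i = 21.80 × 0.008025 = 0.1749 m/day.
Seepage velocity v = q / n_e = 0.1749 / 0.22 = 0.7952 m/day.
Travel time t = L / v = 3190 / 0.7952 = 4012 days = 10.98 years.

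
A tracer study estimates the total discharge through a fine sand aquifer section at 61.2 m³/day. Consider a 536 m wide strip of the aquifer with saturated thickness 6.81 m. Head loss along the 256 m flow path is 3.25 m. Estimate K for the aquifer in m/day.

1.32

Cross-sectional area A = 536 × 6.81 = 3650 m².
Hydraulic gradient i = Δh / L = 3.25 / 256 = 0.01270.
From Q = K·A·i, K = Q / (A·i) = 61.2 / (3650 × 0.01270) = 1.321 m/day.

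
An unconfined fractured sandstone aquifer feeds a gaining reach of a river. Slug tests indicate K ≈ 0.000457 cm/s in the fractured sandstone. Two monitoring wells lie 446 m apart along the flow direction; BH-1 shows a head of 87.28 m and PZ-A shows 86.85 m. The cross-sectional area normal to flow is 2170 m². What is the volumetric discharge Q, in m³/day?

0.826

Convert K: 0.000457 cm/s × 864 = 0.3948 m/day.
Hydraulic gradient i = (87.28 − 86.85) / 446 = 0.43 / 446 = 0.0009641.
Darcy's law: Q = K · A · i = 0.3948 × 2170 × 0.0009641 = 0.8261 m³/day.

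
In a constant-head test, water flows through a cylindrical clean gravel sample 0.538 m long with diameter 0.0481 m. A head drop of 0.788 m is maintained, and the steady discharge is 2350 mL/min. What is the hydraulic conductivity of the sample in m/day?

Cross-sectional area A = π·(d/2)² = π × (0.0481/2)² = 0.001817 m².
Convert discharge: 2350 mL/min = 3.917e-05 m³/s.
Darcy's law rearranged: K = Q·L / (A·Δh) = 3.917e-05 × 0.538 / (0.001817 × 0.788) = 0.01472 m/s = 1271 m/day.

1270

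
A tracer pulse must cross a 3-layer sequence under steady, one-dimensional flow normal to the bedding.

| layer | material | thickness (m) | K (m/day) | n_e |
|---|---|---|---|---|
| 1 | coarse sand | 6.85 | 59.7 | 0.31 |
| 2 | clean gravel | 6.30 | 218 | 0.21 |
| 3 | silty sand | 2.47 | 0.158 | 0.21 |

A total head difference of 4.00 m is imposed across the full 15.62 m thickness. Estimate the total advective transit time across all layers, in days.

15.6

With flow normal to the layers, continuity requires the same specific discharge q through every layer.
Σ(b_i/K_i) = 6.85/59.7 + 6.30/218 + 2.47/0.158 = 15.78 d.
q = Δh / Σ(b_i/K_i) = 4.00 / 15.78 = 0.2535 m/day.
In each layer the seepage velocity is v_i = q/n_i, so the layer transit time is t_i = b_i·n_i / q:
  layer 1 (coarse sand): t_1 = 6.85 × 0.31 / 0.2535 = 8.375 d
  layer 2 (clean gravel): t_2 = 6.30 × 0.21 / 0.2535 = 5.218 d
  layer 3 (silty sand): t_3 = 2.47 × 0.21 / 0.2535 = 2.046 d
Total t = Σ t_i = 15.64 days.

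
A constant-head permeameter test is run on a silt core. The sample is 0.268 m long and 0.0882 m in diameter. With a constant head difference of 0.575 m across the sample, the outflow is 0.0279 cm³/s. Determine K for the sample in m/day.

Cross-sectional area A = π·(d/2)² = π × (0.0882/2)² = 0.006110 m².
Convert discharge: 0.0279 cm³/s = 2.790e-08 m³/s.
Darcy's law rearranged: K = Q·L / (A·Δh) = 2.790e-08 × 0.268 / (0.006110 × 0.575) = 2.128e-06 m/s = 0.1839 m/day.

0.184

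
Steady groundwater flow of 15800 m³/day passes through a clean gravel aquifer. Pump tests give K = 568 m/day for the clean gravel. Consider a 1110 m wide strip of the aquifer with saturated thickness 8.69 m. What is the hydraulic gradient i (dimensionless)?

0.00288

Cross-sectional area A = 1110 × 8.69 = 9646 m².
From Q = K·A·i, i = Q / (K·A) = 15800 / (568.0 × 9646) = 0.002884.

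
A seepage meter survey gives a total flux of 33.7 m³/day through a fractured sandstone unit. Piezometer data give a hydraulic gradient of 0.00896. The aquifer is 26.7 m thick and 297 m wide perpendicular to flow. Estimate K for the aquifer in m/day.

0.474

Cross-sectional area A = 297 × 26.7 = 7930 m².
Hydraulic gradient i = 0.00896.
From Q = K·A·i, K = Q / (A·i) = 33.7 / (7930 × 0.008960) = 0.4743 m/day.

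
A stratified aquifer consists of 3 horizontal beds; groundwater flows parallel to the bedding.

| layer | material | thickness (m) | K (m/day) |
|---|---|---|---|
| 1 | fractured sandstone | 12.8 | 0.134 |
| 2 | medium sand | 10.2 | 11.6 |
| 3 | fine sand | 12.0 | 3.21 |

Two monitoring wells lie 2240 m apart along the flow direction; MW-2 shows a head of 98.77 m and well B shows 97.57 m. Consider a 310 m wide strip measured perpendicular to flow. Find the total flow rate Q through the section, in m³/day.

Flow is parallel to layering, so each bed carries its own Darcy discharge and the transmissivities add.
Σ(K_i·b_i) = 0.134×12.8 + 11.6×10.2 + 3.21×12.0 = 158.6 m²/day.
Hydraulic gradient i = (98.77 − 97.57) / 2240 = 1.2 / 2240 = 0.0005357.
Q = Σ(K_i·b_i) · W · i = 158.6 × 310 × 0.0005357 = 26.33 m³/day.

26.3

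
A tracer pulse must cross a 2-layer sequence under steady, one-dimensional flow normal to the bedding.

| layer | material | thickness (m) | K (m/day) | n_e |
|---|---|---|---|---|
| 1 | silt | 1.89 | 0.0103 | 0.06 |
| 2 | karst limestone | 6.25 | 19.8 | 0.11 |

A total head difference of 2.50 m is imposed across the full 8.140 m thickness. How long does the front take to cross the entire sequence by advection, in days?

With flow normal to the layers, continuity requires the same specific discharge q through every layer.
Σ(b_i/K_i) = 1.89/0.0103 + 6.25/19.8 = 183.8 d.
q = Δh / Σ(b_i/K_i) = 2.50 / 183.8 = 0.01360 m/day.
In each layer the seepage velocity is v_i = q/n_i, so the layer transit time is t_i = b_i·n_i / q:
  layer 1 (silt): t_1 = 1.89 × 0.06 / 0.01360 = 8.338 d
  layer 2 (karst limestone): t_2 = 6.25 × 0.11 / 0.01360 = 50.55 d
Total t = Σ t_i = 58.89 days.

58.9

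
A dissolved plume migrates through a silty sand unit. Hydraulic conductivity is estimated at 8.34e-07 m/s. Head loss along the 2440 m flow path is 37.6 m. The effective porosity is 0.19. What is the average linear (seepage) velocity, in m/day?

0.00584

Convert K: 8.34e-07 m/s × 86400 = 0.07206 m/day.
Hydraulic gradient i = Δh / L = 37.6 / 2440 = 0.01541.
Darcy flux q = K · i = 0.07206 × 0.01541 = 0.001110 m/day.
Seepage velocity v = q / n_e = 0.001110 / 0.19 = 0.005844 m/day.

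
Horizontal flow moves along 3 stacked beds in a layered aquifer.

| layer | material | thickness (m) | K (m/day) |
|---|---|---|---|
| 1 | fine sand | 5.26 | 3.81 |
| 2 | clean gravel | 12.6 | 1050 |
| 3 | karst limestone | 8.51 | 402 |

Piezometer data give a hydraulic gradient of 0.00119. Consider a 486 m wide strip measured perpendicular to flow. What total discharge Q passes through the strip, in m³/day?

9640

Flow is parallel to layering, so each bed carries its own Darcy discharge and the transmissivities add.
Σ(K_i·b_i) = 3.81×5.26 + 1050×12.6 + 402×8.51 = 16671 m²/day.
Hydraulic gradient i = 0.00119.
Q = Σ(K_i·b_i) · W · i = 16671 × 486 × 0.001190 = 9642 m³/day.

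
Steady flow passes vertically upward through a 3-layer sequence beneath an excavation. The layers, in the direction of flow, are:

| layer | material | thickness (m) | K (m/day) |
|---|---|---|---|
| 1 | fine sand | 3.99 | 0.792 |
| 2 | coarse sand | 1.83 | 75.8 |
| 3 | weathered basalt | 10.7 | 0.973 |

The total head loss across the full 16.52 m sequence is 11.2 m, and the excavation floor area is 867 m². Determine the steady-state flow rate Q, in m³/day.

605

Flow is perpendicular to layering, so the layers act in series and the equivalent K is the thickness-weighted harmonic mean.
Total thickness L = 3.99 + 1.83 + 10.7 = 16.52 m.
Σ(b_i/K_i) = 3.99/0.792 + 1.83/75.8 + 10.7/0.973 = 16.06 d.
K_eq = L / Σ(b_i/K_i) = 16.52 / 16.06 = 1.029 m/day.
Q = K_eq · A · (Δh/L) = 1.029 × 867 × (11.2/16.52) = 604.7 m³/day.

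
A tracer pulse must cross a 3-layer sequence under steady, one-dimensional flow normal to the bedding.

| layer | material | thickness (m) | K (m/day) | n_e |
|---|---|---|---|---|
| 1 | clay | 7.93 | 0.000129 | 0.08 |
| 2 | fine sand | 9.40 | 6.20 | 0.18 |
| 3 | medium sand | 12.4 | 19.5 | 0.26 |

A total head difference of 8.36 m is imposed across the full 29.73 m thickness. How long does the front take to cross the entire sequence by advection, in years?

With flow normal to the layers, continuity requires the same specific discharge q through every layer.
Σ(b_i/K_i) = 7.93/0.000129 + 9.40/6.20 + 12.4/19.5 = 61475 d.
q = Δh / Σ(b_i/K_i) = 8.36 / 61475 = 0.0001360 m/day.
In each layer the seepage velocity is v_i = q/n_i, so the layer transit time is t_i = b_i·n_i / q:
  layer 1 (clay): t_1 = 7.93 × 0.08 / 0.0001360 = 4665 d
  layer 2 (fine sand): t_2 = 9.40 × 0.18 / 0.0001360 = 12442 d
  layer 3 (medium sand): t_3 = 12.4 × 0.26 / 0.0001360 = 23708 d
Total t = Σ t_i = 40815 days = 111.7 years.

112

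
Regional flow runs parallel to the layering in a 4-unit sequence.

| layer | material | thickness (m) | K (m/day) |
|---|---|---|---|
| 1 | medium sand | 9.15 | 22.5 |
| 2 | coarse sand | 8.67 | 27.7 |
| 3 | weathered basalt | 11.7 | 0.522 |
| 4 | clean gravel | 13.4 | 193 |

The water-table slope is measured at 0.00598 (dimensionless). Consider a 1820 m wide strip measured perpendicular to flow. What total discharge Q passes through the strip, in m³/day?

Flow is parallel to layering, so each bed carries its own Darcy discharge and the transmissivities add.
Σ(K_i·b_i) = 22.5×9.15 + 27.7×8.67 + 0.522×11.7 + 193×13.4 = 3038 m²/day.
Hydraulic gradient i = 0.00598.
Q = Σ(K_i·b_i) · W · i = 3038 × 1820 × 0.005980 = 33068 m³/day.

33100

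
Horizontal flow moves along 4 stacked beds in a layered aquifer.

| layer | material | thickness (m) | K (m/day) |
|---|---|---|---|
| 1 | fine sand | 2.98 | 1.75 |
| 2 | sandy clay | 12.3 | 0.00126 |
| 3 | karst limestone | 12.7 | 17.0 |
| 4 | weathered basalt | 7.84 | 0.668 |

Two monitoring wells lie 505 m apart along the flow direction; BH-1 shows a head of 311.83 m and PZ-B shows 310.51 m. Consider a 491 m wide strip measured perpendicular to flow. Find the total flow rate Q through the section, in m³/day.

291

Flow is parallel to layering, so each bed carries its own Darcy discharge and the transmissivities add.
Σ(K_i·b_i) = 1.75×2.98 + 0.00126×12.3 + 17.0×12.7 + 0.668×7.84 = 226.4 m²/day.
Hydraulic gradient i = (311.83 − 310.51) / 505 = 1.32 / 505 = 0.002614.
Q = Σ(K_i·b_i) · W · i = 226.4 × 491 × 0.002614 = 290.5 m³/day.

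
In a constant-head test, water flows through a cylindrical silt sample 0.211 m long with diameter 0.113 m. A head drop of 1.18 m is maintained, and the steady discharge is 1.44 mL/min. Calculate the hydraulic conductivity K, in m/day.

Cross-sectional area A = π·(d/2)² = π × (0.113/2)² = 0.01003 m².
Convert discharge: 1.44 mL/min = 2.400e-08 m³/s.
Darcy's law rearranged: K = Q·L / (A·Δh) = 2.400e-08 × 0.211 / (0.01003 × 1.18) = 4.279e-07 m/s = 0.03697 m/day.

0.0370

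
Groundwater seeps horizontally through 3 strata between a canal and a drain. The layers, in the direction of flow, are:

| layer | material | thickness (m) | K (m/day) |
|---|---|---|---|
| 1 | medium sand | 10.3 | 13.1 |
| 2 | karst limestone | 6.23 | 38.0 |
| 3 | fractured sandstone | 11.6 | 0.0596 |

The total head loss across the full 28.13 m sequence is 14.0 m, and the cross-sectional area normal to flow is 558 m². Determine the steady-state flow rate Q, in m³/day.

39.9

Flow is perpendicular to layering, so the layers act in series and the equivalent K is the thickness-weighted harmonic mean.
Total thickness L = 10.3 + 6.23 + 11.6 = 28.13 m.
Σ(b_i/K_i) = 10.3/13.1 + 6.23/38.0 + 11.6/0.0596 = 195.6 d.
K_eq = L / Σ(b_i/K_i) = 28.13 / 195.6 = 0.1438 m/day.
Q = K_eq · A · (Δh/L) = 0.1438 × 558 × (14.0/28.13) = 39.94 m³/day.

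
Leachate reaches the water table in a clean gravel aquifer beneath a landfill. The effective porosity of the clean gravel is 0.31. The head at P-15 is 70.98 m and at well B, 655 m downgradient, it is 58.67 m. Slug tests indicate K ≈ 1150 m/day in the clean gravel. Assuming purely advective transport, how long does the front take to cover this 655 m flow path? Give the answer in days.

Hydraulic gradient i = (70.98 − 58.67) / 655 = 12.31 / 655 = 0.01879.
Darcy flux q = K · i = 1150 × 0.01879 = 21.61 m/day.
Seepage velocity v = q / n_e = 21.61 / 0.31 = 69.72 m/day.
Travel time t = L / v = 655 / 69.72 = 9.395 days.

9.39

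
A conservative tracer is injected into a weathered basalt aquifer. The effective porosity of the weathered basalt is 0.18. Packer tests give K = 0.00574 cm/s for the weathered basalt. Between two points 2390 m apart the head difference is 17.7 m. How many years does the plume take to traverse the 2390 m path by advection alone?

32.1

Convert K: 0.00574 cm/s × 864 = 4.959 m/day.
Hydraulic gradient i = Δh / L = 17.7 / 2390 = 0.007406.
Darcy flux q = K · i = 4.959 × 0.007406 = 0.03673 m/day.
Seepage velocity v = q / n_e = 0.03673 / 0.18 = 0.2040 m/day.
Travel time t = L / v = 2390 / 0.2040 = 11713 days = 32.07 years.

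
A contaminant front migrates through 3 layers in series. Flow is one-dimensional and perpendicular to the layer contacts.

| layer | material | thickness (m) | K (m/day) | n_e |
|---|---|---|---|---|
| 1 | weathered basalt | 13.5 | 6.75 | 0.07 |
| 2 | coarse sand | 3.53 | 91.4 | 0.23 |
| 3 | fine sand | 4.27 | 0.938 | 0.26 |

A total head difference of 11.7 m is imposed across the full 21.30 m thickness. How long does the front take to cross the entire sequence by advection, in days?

With flow normal to the layers, continuity requires the same specific discharge q through every layer.
Σ(b_i/K_i) = 13.5/6.75 + 3.53/91.4 + 4.27/0.938 = 6.591 d.
q = Δh / Σ(b_i/K_i) = 11.7 / 6.591 = 1.775 m/day.
In each layer the seepage velocity is v_i = q/n_i, so the layer transit time is t_i = b_i·n_i / q:
  layer 1 (weathered basalt): t_1 = 13.5 × 0.07 / 1.775 = 0.5323 d
  layer 2 (coarse sand): t_2 = 3.53 × 0.23 / 1.775 = 0.4574 d
  layer 3 (fine sand): t_3 = 4.27 × 0.26 / 1.775 = 0.6254 d
Total t = Σ t_i = 1.615 days.

1.62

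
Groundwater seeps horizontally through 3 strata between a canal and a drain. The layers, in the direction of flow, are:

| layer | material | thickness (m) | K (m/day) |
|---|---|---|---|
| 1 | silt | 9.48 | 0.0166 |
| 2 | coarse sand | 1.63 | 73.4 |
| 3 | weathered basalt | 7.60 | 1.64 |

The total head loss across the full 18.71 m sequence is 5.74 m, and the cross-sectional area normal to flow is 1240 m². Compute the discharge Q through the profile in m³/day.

12.4

Flow is perpendicular to layering, so the layers act in series and the equivalent K is the thickness-weighted harmonic mean.
Total thickness L = 9.48 + 1.63 + 7.60 = 18.71 m.
Σ(b_i/K_i) = 9.48/0.0166 + 1.63/73.4 + 7.60/1.64 = 575.7 d.
K_eq = L / Σ(b_i/K_i) = 18.71 / 575.7 = 0.03250 m/day.
Q = K_eq · A · (Δh/L) = 0.03250 × 1240 × (5.74/18.71) = 12.36 m³/day.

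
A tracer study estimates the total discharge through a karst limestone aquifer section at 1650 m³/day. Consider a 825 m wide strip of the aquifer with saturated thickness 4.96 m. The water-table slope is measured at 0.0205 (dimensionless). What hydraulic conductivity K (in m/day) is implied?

Cross-sectional area A = 825 × 4.96 = 4092 m².
Hydraulic gradient i = 0.0205.
From Q = K·A·i, K = Q / (A·i) = 1650 / (4092 × 0.02050) = 19.67 m/day.

19.7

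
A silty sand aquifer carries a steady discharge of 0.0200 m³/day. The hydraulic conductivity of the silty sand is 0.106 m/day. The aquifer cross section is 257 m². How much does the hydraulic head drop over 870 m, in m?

From Q = K·A·i, i = Q / (K·A) = 0.0200 / (0.1060 × 257.0) = 0.0007342.
Head loss Δh = i · L = 0.0007342 × 870 = 0.6387 m.

0.639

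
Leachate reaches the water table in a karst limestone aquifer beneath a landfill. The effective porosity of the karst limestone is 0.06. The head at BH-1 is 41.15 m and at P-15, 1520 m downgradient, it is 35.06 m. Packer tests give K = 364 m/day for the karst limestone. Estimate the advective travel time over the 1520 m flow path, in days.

Hydraulic gradient i = (41.15 − 35.06) / 1520 = 6.09 / 1520 = 0.004007.
Darcy flux q = K · i = 364.0 × 0.004007 = 1.458 m/day.
Seepage velocity v = q / n_e = 1.458 / 0.06 = 24.31 m/day.
Travel time t = L / v = 1520 / 24.31 = 62.53 days.

62.5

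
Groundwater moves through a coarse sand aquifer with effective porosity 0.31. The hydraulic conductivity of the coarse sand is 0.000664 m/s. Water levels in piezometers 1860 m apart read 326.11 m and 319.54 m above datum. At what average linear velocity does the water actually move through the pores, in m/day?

Convert K: 0.000664 m/s × 86400 = 57.37 m/day.
Hydraulic gradient i = (326.11 − 319.54) / 1860 = 6.57 / 1860 = 0.003532.
Darcy flux q = K · i = 57.37 × 0.003532 = 0.2026 m/day.
Seepage velocity v = q / n_e = 0.2026 / 0.31 = 0.6537 m/day.

0.654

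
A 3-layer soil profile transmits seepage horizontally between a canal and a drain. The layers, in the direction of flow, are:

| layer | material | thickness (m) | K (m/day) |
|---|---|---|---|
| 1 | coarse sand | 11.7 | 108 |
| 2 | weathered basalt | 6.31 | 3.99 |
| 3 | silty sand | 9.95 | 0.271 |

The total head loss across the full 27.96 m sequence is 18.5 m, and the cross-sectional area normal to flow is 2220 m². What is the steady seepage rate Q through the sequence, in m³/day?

1070

Flow is perpendicular to layering, so the layers act in series and the equivalent K is the thickness-weighted harmonic mean.
Total thickness L = 11.7 + 6.31 + 9.95 = 27.96 m.
Σ(b_i/K_i) = 11.7/108 + 6.31/3.99 + 9.95/0.271 = 38.41 d.
K_eq = L / Σ(b_i/K_i) = 27.96 / 38.41 = 0.7280 m/day.
Q = K_eq · A · (Δh/L) = 0.7280 × 2220 × (18.5/27.96) = 1069 m³/day.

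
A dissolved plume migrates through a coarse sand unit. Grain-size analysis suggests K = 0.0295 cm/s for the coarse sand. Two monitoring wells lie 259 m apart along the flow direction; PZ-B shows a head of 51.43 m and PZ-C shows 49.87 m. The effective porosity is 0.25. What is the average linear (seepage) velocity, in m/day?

Convert K: 0.0295 cm/s × 864 = 25.49 m/day.
Hydraulic gradient i = (51.43 − 49.87) / 259 = 1.56 / 259 = 0.006023.
Darcy flux q = K · i = 25.49 × 0.006023 = 0.1535 m/day.
Seepage velocity v = q / n_e = 0.1535 / 0.25 = 0.6141 m/day.

0.614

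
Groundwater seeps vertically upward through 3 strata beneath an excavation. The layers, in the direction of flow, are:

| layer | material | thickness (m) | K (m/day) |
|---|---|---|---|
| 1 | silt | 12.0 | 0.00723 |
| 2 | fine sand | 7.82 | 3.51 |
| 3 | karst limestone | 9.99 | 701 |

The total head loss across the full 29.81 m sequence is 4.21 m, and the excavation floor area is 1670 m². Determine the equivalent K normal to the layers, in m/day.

Flow is perpendicular to layering, so the layers act in series and the equivalent K is the thickness-weighted harmonic mean.
Total thickness L = 12.0 + 7.82 + 9.99 = 29.81 m.
Σ(b_i/K_i) = 12.0/0.00723 + 7.82/3.51 + 9.99/701 = 1662 d.
K_eq = L / Σ(b_i/K_i) = 29.81 / 1662 = 0.01794 m/day.

0.0179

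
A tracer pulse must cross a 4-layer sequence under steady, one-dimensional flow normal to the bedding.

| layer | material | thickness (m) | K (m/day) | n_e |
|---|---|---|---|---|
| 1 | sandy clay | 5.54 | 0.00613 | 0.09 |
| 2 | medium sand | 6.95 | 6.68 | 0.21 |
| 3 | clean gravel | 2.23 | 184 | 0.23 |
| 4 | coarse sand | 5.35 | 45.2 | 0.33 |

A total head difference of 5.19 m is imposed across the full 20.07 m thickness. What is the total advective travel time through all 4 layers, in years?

2.02

With flow normal to the layers, continuity requires the same specific discharge q through every layer.
Σ(b_i/K_i) = 5.54/0.00613 + 6.95/6.68 + 2.23/184 + 5.35/45.2 = 904.9 d.
q = Δh / Σ(b_i/K_i) = 5.19 / 904.9 = 0.005735 m/day.
In each layer the seepage velocity is v_i = q/n_i, so the layer transit time is t_i = b_i·n_i / q:
  layer 1 (sandy clay): t_1 = 5.54 × 0.09 / 0.005735 = 86.94 d
  layer 2 (medium sand): t_2 = 6.95 × 0.21 / 0.005735 = 254.5 d
  layer 3 (clean gravel): t_3 = 2.23 × 0.23 / 0.005735 = 89.43 d
  layer 4 (coarse sand): t_4 = 5.35 × 0.33 / 0.005735 = 307.8 d
Total t = Σ t_i = 738.7 days = 2.022 years.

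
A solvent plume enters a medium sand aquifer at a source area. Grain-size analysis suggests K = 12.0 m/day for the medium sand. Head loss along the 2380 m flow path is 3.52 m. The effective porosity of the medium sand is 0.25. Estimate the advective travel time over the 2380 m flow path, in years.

91.8

Hydraulic gradient i = Δh / L = 3.52 / 2380 = 0.001479.
Darcy flux q = K · i = 12.00 × 0.001479 = 0.01775 m/day.
Seepage velocity v = q / n_e = 0.01775 / 0.25 = 0.07099 m/day.
Travel time t = L / v = 2380 / 0.07099 = 33525 days = 91.79 years.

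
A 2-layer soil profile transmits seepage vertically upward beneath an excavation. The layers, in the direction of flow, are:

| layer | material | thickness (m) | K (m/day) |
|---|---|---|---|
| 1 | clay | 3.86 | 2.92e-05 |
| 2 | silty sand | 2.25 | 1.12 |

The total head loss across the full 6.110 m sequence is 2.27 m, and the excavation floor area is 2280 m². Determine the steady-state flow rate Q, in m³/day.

0.0392

Flow is perpendicular to layering, so the layers act in series and the equivalent K is the thickness-weighted harmonic mean.
Total thickness L = 3.86 + 2.25 = 6.110 m.
Σ(b_i/K_i) = 3.86/2.92e-05 + 2.25/1.12 = 1.322e+05 d.
K_eq = L / Σ(b_i/K_i) = 6.110 / 1.322e+05 = 4.622e-05 m/day.
Q = K_eq · A · (Δh/L) = 4.622e-05 × 2280 × (2.27/6.110) = 0.03915 m³/day.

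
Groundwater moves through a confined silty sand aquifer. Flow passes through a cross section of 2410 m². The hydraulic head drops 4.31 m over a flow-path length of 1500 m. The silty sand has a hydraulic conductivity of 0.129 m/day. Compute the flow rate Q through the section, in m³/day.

Hydraulic gradient i = Δh / L = 4.31 / 1500 = 0.002873.
Darcy's law: Q = K · A · i = 0.1290 × 2410 × 0.002873 = 0.8933 m³/day.

0.893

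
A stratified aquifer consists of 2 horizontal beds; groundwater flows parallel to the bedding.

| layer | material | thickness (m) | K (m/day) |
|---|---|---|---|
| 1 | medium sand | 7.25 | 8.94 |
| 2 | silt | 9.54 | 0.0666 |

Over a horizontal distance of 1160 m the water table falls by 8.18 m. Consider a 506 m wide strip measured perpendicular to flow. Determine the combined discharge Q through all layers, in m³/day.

Flow is parallel to layering, so each bed carries its own Darcy discharge and the transmissivities add.
Σ(K_i·b_i) = 8.94×7.25 + 0.0666×9.54 = 65.45 m²/day.
Hydraulic gradient i = Δh / L = 8.18 / 1160 = 0.007052.
Q = Σ(K_i·b_i) · W · i = 65.45 × 506 × 0.007052 = 233.5 m³/day.

234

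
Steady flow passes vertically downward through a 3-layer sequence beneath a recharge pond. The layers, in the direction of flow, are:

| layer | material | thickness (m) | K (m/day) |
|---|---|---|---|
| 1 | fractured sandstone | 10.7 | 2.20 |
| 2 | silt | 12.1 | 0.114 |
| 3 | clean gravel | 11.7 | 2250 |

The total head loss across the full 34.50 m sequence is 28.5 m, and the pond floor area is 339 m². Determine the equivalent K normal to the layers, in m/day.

0.311

Flow is perpendicular to layering, so the layers act in series and the equivalent K is the thickness-weighted harmonic mean.
Total thickness L = 10.7 + 12.1 + 11.7 = 34.50 m.
Σ(b_i/K_i) = 10.7/2.20 + 12.1/0.114 + 11.7/2250 = 111.0 d.
K_eq = L / Σ(b_i/K_i) = 34.50 / 111.0 = 0.3108 m/day.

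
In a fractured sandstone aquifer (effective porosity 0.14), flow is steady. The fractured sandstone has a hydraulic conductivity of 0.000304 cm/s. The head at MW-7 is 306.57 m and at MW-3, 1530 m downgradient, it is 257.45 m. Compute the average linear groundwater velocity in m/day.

Convert K: 0.000304 cm/s × 864 = 0.2627 m/day.
Hydraulic gradient i = (306.57 − 257.45) / 1530 = 49.12 / 1530 = 0.03210.
Darcy flux q = K · i = 0.2627 × 0.03210 = 0.008432 m/day.
Seepage velocity v = q / n_e = 0.008432 / 0.14 = 0.06023 m/day.

0.0602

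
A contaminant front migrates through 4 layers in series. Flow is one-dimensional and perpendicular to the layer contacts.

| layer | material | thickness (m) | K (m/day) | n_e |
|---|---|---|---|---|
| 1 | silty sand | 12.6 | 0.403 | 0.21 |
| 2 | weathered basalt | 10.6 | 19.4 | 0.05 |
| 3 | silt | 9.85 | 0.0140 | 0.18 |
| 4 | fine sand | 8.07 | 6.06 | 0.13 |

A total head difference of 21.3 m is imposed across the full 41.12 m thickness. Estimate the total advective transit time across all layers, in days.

With flow normal to the layers, continuity requires the same specific discharge q through every layer.
Σ(b_i/K_i) = 12.6/0.403 + 10.6/19.4 + 9.85/0.0140 + 8.07/6.06 = 736.7 d.
q = Δh / Σ(b_i/K_i) = 21.3 / 736.7 = 0.02891 m/day.
In each layer the seepage velocity is v_i = q/n_i, so the layer transit time is t_i = b_i·n_i / q:
  layer 1 (silty sand): t_1 = 12.6 × 0.21 / 0.02891 = 91.52 d
  layer 2 (weathered basalt): t_2 = 10.6 × 0.05 / 0.02891 = 18.33 d
  layer 3 (silt): t_3 = 9.85 × 0.18 / 0.02891 = 61.32 d
  layer 4 (fine sand): t_4 = 8.07 × 0.13 / 0.02891 = 36.29 d
Total t = Σ t_i = 207.5 days.

207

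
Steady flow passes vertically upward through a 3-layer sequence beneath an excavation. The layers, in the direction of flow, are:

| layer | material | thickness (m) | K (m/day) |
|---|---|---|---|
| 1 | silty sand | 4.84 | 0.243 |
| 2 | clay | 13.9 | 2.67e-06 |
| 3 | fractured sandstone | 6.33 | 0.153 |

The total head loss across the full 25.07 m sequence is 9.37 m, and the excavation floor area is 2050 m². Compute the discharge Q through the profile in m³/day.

0.00369

Flow is perpendicular to layering, so the layers act in series and the equivalent K is the thickness-weighted harmonic mean.
Total thickness L = 4.84 + 13.9 + 6.33 = 25.07 m.
Σ(b_i/K_i) = 4.84/0.243 + 13.9/2.67e-06 + 6.33/0.153 = 5.206e+06 d.
K_eq = L / Σ(b_i/K_i) = 25.07 / 5.206e+06 = 4.816e-06 m/day.
Q = K_eq · A · (Δh/L) = 4.816e-06 × 2050 × (9.37/25.07) = 0.003690 m³/day.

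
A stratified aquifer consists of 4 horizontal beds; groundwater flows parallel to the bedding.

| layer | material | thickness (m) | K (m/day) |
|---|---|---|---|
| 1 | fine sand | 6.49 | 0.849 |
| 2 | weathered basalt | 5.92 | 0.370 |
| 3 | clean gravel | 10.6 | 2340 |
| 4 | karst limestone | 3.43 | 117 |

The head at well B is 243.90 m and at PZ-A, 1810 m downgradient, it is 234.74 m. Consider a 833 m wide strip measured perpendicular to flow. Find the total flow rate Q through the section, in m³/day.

106000

Flow is parallel to layering, so each bed carries its own Darcy discharge and the transmissivities add.
Σ(K_i·b_i) = 0.849×6.49 + 0.370×5.92 + 2340×10.6 + 117×3.43 = 25213 m²/day.
Hydraulic gradient i = (243.90 − 234.74) / 1810 = 9.16 / 1810 = 0.005061.
Q = Σ(K_i·b_i) · W · i = 25213 × 833 × 0.005061 = 1.063e+05 m³/day.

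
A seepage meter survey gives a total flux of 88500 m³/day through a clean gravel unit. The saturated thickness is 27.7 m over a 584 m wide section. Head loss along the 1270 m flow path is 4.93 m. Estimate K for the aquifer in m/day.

Cross-sectional area A = 584 × 27.7 = 16177 m².
Hydraulic gradient i = Δh / L = 4.93 / 1270 = 0.003882.
From Q = K·A·i, K = Q / (A·i) = 88500 / (16177 × 0.003882) = 1409 m/day.

1410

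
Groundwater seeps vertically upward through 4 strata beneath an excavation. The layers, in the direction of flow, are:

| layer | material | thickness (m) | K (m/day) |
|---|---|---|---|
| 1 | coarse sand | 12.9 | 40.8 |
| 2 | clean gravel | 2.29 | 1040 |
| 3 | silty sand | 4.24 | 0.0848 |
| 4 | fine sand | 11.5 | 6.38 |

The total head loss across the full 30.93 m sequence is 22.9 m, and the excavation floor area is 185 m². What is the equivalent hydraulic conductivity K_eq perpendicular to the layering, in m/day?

Flow is perpendicular to layering, so the layers act in series and the equivalent K is the thickness-weighted harmonic mean.
Total thickness L = 12.9 + 2.29 + 4.24 + 11.5 = 30.93 m.
Σ(b_i/K_i) = 12.9/40.8 + 2.29/1040 + 4.24/0.0848 + 11.5/6.38 = 52.12 d.
K_eq = L / Σ(b_i/K_i) = 30.93 / 52.12 = 0.5934 m/day.

0.593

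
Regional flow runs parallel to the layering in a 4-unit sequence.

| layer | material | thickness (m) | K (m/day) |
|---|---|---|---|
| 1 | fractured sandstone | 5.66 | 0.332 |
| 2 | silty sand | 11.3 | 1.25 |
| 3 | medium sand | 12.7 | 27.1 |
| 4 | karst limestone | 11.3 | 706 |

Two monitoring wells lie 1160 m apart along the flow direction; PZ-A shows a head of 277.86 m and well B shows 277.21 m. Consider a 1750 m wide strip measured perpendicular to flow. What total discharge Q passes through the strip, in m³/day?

8180

Flow is parallel to layering, so each bed carries its own Darcy discharge and the transmissivities add.
Σ(K_i·b_i) = 0.332×5.66 + 1.25×11.3 + 27.1×12.7 + 706×11.3 = 8338 m²/day.
Hydraulic gradient i = (277.86 − 277.21) / 1160 = 0.65 / 1160 = 0.0005603.
Q = Σ(K_i·b_i) · W · i = 8338 × 1750 × 0.0005603 = 8176 m³/day.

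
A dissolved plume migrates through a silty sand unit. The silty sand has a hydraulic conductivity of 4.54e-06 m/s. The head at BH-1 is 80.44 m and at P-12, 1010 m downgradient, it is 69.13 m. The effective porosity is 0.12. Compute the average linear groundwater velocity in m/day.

0.0366

Convert K: 4.54e-06 m/s × 86400 = 0.3923 m/day.
Hydraulic gradient i = (80.44 − 69.13) / 1010 = 11.31 / 1010 = 0.01120.
Darcy flux q = K · i = 0.3923 × 0.01120 = 0.004392 m/day.
Seepage velocity v = q / n_e = 0.004392 / 0.12 = 0.03660 m/day.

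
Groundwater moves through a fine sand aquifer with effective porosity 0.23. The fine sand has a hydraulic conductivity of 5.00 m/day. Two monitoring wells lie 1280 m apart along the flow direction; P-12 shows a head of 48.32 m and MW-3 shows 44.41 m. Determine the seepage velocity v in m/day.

0.0664

Hydraulic gradient i = (48.32 − 44.41) / 1280 = 3.91 / 1280 = 0.003055.
Darcy flux q = K · i = 5.000 × 0.003055 = 0.01527 m/day.
Seepage velocity v = q / n_e = 0.01527 / 0.23 = 0.06641 m/day.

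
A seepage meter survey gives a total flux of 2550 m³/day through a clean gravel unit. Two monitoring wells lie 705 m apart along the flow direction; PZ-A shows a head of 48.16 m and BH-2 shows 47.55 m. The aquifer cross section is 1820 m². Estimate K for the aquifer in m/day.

Hydraulic gradient i = (48.16 − 47.55) / 705 = 0.61 / 705 = 0.0008652.
From Q = K·A·i, K = Q / (A·i) = 2550 / (1820 × 0.0008652) = 1619 m/day.

1620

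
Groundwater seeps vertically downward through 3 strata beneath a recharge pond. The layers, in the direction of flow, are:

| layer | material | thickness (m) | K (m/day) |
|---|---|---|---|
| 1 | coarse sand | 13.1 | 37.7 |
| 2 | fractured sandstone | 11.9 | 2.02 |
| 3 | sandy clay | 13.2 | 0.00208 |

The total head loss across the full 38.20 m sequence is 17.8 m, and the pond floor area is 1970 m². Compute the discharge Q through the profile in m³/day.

5.52

Flow is perpendicular to layering, so the layers act in series and the equivalent K is the thickness-weighted harmonic mean.
Total thickness L = 13.1 + 11.9 + 13.2 = 38.20 m.
Σ(b_i/K_i) = 13.1/37.7 + 11.9/2.02 + 13.2/0.00208 = 6352 d.
K_eq = L / Σ(b_i/K_i) = 38.20 / 6352 = 0.006013 m/day.
Q = K_eq · A · (Δh/L) = 0.006013 × 1970 × (17.8/38.20) = 5.520 m³/day.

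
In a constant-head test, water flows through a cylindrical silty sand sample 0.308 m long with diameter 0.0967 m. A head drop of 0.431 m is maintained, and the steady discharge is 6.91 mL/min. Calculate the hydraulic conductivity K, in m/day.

0.968

Cross-sectional area A = π·(d/2)² = π × (0.0967/2)² = 0.007344 m².
Convert discharge: 6.91 mL/min = 1.152e-07 m³/s.
Darcy's law rearranged: K = Q·L / (A·Δh) = 1.152e-07 × 0.308 / (0.007344 × 0.431) = 1.121e-05 m/s = 0.9682 m/day.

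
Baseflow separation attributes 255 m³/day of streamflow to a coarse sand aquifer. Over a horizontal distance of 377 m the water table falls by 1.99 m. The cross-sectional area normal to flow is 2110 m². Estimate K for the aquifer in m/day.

22.9

Hydraulic gradient i = Δh / L = 1.99 / 377 = 0.005279.
From Q = K·A·i, K = Q / (A·i) = 255 / (2110 × 0.005279) = 22.90 m/day.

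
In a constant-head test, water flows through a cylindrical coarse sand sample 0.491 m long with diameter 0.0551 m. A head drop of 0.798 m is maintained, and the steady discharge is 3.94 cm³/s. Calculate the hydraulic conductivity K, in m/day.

87.8

Cross-sectional area A = π·(d/2)² = π × (0.0551/2)² = 0.002384 m².
Convert discharge: 3.94 cm³/s = 3.940e-06 m³/s.
Darcy's law rearranged: K = Q·L / (A·Δh) = 3.940e-06 × 0.491 / (0.002384 × 0.798) = 0.001017 m/s = 87.84 m/day.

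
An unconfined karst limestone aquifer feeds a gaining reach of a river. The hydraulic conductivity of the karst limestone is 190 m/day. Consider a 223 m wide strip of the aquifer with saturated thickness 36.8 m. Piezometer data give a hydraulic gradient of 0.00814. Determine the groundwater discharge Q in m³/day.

Cross-sectional area A = 223 × 36.8 = 8206 m².
Hydraulic gradient i = 0.00814.
Darcy's law: Q = K · A · i = 190.0 × 8206 × 0.008140 = 12692 m³/day.

12700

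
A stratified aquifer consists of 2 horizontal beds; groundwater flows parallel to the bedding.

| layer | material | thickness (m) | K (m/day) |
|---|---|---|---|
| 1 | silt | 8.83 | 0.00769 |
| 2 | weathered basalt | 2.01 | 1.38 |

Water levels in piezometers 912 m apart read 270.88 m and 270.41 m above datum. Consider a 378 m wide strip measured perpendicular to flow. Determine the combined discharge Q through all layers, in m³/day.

Flow is parallel to layering, so each bed carries its own Darcy discharge and the transmissivities add.
Σ(K_i·b_i) = 0.00769×8.83 + 1.38×2.01 = 2.842 m²/day.
Hydraulic gradient i = (270.88 − 270.41) / 912 = 0.47 / 912 = 0.0005154.
Q = Σ(K_i·b_i) · W · i = 2.842 × 378 × 0.0005154 = 0.5536 m³/day.

0.554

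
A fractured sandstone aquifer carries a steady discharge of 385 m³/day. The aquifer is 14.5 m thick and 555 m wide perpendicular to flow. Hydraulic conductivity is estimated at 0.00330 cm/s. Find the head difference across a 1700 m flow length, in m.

Convert K: 0.00330 cm/s × 864 = 2.851 m/day.
Cross-sectional area A = 555 × 14.5 = 8048 m².
From Q = K·A·i, i = Q / (K·A) = 385 / (2.851 × 8048) = 0.01678.
Head loss Δh = i · L = 0.01678 × 1700 = 28.52 m.

28.5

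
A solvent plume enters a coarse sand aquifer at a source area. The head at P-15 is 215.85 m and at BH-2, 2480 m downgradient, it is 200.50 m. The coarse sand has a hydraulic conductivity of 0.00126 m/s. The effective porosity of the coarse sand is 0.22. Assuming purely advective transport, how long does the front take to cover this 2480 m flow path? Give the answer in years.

2.22

Convert K: 0.00126 m/s × 86400 = 108.9 m/day.
Hydraulic gradient i = (215.85 − 200.50) / 2480 = 15.35 / 2480 = 0.006190.
Darcy flux q = K · i = 108.9 × 0.006190 = 0.6738 m/day.
Seepage velocity v = q / n_e = 0.6738 / 0.22 = 3.063 m/day.
Travel time t = L / v = 2480 / 3.063 = 809.7 days = 2.217 years.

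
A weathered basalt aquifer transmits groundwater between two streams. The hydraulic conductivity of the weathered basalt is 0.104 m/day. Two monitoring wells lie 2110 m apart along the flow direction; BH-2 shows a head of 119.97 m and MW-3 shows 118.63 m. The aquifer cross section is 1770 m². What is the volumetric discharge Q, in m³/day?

Hydraulic gradient i = (119.97 − 118.63) / 2110 = 1.34 / 2110 = 0.0006351.
Darcy's law: Q = K · A · i = 0.1040 × 1770 × 0.0006351 = 0.1169 m³/day.

0.117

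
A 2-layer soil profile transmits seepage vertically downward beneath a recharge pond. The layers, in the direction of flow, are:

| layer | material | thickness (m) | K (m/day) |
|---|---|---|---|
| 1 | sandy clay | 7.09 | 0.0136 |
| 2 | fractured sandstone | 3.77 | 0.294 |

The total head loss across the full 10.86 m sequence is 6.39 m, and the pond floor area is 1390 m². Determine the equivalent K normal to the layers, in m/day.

0.0203

Flow is perpendicular to layering, so the layers act in series and the equivalent K is the thickness-weighted harmonic mean.
Total thickness L = 7.09 + 3.77 = 10.86 m.
Σ(b_i/K_i) = 7.09/0.0136 + 3.77/0.294 = 534.1 d.
K_eq = L / Σ(b_i/K_i) = 10.86 / 534.1 = 0.02033 m/day.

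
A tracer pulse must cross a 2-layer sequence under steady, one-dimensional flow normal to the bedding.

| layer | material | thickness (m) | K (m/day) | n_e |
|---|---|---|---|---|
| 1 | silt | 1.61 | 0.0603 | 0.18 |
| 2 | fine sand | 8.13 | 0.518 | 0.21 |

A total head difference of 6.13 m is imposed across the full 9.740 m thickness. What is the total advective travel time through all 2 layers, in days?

With flow normal to the layers, continuity requires the same specific discharge q through every layer.
Σ(b_i/K_i) = 1.61/0.0603 + 8.13/0.518 = 42.39 d.
q = Δh / Σ(b_i/K_i) = 6.13 / 42.39 = 0.1446 m/day.
In each layer the seepage velocity is v_i = q/n_i, so the layer transit time is t_i = b_i·n_i / q:
  layer 1 (silt): t_1 = 1.61 × 0.18 / 0.1446 = 2.004 d
  layer 2 (fine sand): t_2 = 8.13 × 0.21 / 0.1446 = 11.81 d
Total t = Σ t_i = 13.81 days.

13.8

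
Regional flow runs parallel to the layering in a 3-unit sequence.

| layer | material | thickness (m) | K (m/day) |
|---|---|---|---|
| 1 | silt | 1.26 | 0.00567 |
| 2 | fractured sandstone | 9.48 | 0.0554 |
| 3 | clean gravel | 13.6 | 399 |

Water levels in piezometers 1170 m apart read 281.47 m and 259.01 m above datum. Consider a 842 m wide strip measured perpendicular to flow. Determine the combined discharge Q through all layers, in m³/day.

87700

Flow is parallel to layering, so each bed carries its own Darcy discharge and the transmissivities add.
Σ(K_i·b_i) = 0.00567×1.26 + 0.0554×9.48 + 399×13.6 = 5427 m²/day.
Hydraulic gradient i = (281.47 − 259.01) / 1170 = 22.46 / 1170 = 0.01920.
Q = Σ(K_i·b_i) · W · i = 5427 × 842 × 0.01920 = 87718 m³/day.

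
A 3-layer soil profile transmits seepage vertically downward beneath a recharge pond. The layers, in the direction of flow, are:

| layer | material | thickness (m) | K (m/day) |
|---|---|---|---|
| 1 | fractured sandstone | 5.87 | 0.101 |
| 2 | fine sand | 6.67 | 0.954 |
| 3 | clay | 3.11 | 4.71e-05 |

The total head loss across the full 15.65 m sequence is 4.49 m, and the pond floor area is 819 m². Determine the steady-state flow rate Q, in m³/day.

Flow is perpendicular to layering, so the layers act in series and the equivalent K is the thickness-weighted harmonic mean.
Total thickness L = 5.87 + 6.67 + 3.11 = 15.65 m.
Σ(b_i/K_i) = 5.87/0.101 + 6.67/0.954 + 3.11/4.71e-05 = 66095 d.
K_eq = L / Σ(b_i/K_i) = 15.65 / 66095 = 0.0002368 m/day.
Q = K_eq · A · (Δh/L) = 0.0002368 × 819 × (4.49/15.65) = 0.05564 m³/day.

0.0556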